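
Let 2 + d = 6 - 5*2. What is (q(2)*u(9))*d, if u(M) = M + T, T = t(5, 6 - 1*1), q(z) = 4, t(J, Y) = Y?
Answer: -336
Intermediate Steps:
d = -6 (d = -2 + (6 - 5*2) = -2 + (6 - 10) = -2 - 4 = -6)
T = 5 (T = 6 - 1*1 = 6 - 1 = 5)
u(M) = 5 + M (u(M) = M + 5 = 5 + M)
(q(2)*u(9))*d = (4*(5 + 9))*(-6) = (4*14)*(-6) = 56*(-6) = -336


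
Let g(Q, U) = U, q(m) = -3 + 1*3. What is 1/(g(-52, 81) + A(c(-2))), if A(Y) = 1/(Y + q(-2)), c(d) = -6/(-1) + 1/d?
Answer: 11/893 ≈ 0.012318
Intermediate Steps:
q(m) = 0 (q(m) = -3 + 3 = 0)
c(d) = 6 + 1/d (c(d) = -6*(-1) + 1/d = 6 + 1/d)
A(Y) = 1/Y (A(Y) = 1/(Y + 0) = 1/Y)
1/(g(-52, 81) + A(c(-2))) = 1/(81 + 1/(6 + 1/(-2))) = 1/(81 + 1/(6 - ½)) = 1/(81 + 1/(11/2)) = 1/(81 + 2/11) = 1/(893/11) = 11/893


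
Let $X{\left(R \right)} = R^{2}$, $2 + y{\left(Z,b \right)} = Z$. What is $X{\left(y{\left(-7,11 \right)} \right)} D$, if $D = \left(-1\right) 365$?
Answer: $-29565$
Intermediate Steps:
$y{\left(Z,b \right)} = -2 + Z$
$D = -365$
$X{\left(y{\left(-7,11 \right)} \right)} D = \left(-2 - 7\right)^{2} \left(-365\right) = \left(-9\right)^{2} \left(-365\right) = 81 \left(-365\right) = -29565$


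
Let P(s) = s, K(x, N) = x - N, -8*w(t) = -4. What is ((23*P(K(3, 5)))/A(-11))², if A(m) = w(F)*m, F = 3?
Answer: 8464/121 ≈ 69.950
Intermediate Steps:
w(t) = ½ (w(t) = -⅛*(-4) = ½)
A(m) = m/2
((23*P(K(3, 5)))/A(-11))² = ((23*(3 - 1*5))/(((½)*(-11))))² = ((23*(3 - 5))/(-11/2))² = ((23*(-2))*(-2/11))² = (-46*(-2/11))² = (92/11)² = 8464/121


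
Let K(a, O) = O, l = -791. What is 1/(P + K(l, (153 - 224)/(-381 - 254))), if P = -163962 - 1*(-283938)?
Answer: 635/76184831 ≈ 8.3350e-6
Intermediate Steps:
P = 119976 (P = -163962 + 283938 = 119976)
1/(P + K(l, (153 - 224)/(-381 - 254))) = 1/(119976 + (153 - 224)/(-381 - 254)) = 1/(119976 - 71/(-635)) = 1/(119976 - 71*(-1/635)) = 1/(119976 + 71/635) = 1/(76184831/635) = 635/76184831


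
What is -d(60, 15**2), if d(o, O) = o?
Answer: -60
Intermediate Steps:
-d(60, 15**2) = -1*60 = -60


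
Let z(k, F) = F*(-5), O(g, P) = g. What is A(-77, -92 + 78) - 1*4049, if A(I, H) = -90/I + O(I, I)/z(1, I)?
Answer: -1558492/385 ≈ -4048.0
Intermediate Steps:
z(k, F) = -5*F
A(I, H) = -1/5 - 90/I (A(I, H) = -90/I + I/((-5*I)) = -90/I + I*(-1/(5*I)) = -90/I - 1/5 = -1/5 - 90/I)
A(-77, -92 + 78) - 1*4049 = (1/5)*(-450 - 1*(-77))/(-77) - 1*4049 = (1/5)*(-1/77)*(-450 + 77) - 4049 = (1/5)*(-1/77)*(-373) - 4049 = 373/385 - 4049 = -1558492/385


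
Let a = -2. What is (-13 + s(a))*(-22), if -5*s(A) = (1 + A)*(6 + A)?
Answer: 1342/5 ≈ 268.40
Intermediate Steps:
s(A) = -(1 + A)*(6 + A)/5
(-13 + s(a))*(-22) = (-13 + (-6/5 - 7/5*(-2) - ⅕*(-2)²))*(-22) = (-13 + (-6/5 + 14/5 - ⅕*4))*(-22) = (-13 + (-6/5 + 14/5 - ⅘))*(-22) = (-13 + ⅘)*(-22) = -61/5*(-22) = 1342/5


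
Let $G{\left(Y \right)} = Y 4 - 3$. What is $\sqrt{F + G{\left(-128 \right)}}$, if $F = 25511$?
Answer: $2 \sqrt{6249} \approx 158.1$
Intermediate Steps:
$G{\left(Y \right)} = -3 + 4 Y$ ($G{\left(Y \right)} = 4 Y - 3 = -3 + 4 Y$)
$\sqrt{F + G{\left(-128 \right)}} = \sqrt{25511 + \left(-3 + 4 \left(-128\right)\right)} = \sqrt{25511 - 515} = \sqrt{24996} = 2 \sqrt{6249}$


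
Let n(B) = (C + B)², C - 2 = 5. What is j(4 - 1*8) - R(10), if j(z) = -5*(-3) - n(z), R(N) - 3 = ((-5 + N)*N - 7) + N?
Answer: -50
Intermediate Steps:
C = 7 (C = 2 + 5 = 7)
n(B) = (7 + B)²
R(N) = -4 + N + N*(-5 + N) (R(N) = 3 + (((-5 + N)*N - 7) + N) = 3 + ((N*(-5 + N) - 7) + N) = 3 + ((-7 + N*(-5 + N)) + N) = 3 + (-7 + N + N*(-5 + N)) = -4 + N + N*(-5 + N))
j(z) = 15 - (7 + z)² (j(z) = -5*(-3) - (7 + z)² = 15 - (7 + z)²)
j(4 - 1*8) - R(10) = (15 - (7 + (4 - 1*8))²) - (-4 + 10² - 4*10) = (15 - (7 + (4 - 8))²) - (-4 + 100 - 40) = (15 - (7 - 4)²) - 1*56 = (15 - 1*3²) - 56 = (15 - 1*9) - 56 = (15 - 9) - 56 = 6 - 56 = -50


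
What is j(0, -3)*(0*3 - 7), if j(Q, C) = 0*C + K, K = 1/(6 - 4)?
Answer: -7/2 ≈ -3.5000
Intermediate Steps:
K = 1/2 ≈ 0.50000
j(Q, C) = 1/2 (j(Q, C) = 0*C + 1/2 = 0 + 1/2 = 1/2)
j(0, -3)*(0*3 - 7) = (0*3 - 7)/2 = (0 - 7)/2 = (1/2)*(-7) = -7/2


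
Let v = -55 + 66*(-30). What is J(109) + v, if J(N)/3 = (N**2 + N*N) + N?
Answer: 69578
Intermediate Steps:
J(N) = 3*N + 6*N**2 (J(N) = 3*((N**2 + N*N) + N) = 3*((N**2 + N**2) + N) = 3*(2*N**2 + N) = 3*(N + 2*N**2) = 3*N + 6*N**2)
v = -2035 (v = -55 - 1980 = -2035)
J(109) + v = 3*109*(1 + 2*109) - 2035 = 3*109*(1 + 218) - 2035 = 3*109*219 - 2035 = 71613 - 2035 = 69578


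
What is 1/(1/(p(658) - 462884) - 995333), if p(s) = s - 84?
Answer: -462310/460152399231 ≈ -1.0047e-6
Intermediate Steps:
p(s) = -84 + s
1/(1/(p(658) - 462884) - 995333) = 1/(1/((-84 + 658) - 462884) - 995333) = 1/(1/(574 - 462884) - 995333) = 1/(1/(-462310) - 995333) = 1/(-1/462310 - 995333) = 1/(-460152399231/462310) = -462310/460152399231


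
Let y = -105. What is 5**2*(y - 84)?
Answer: -4725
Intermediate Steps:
5**2*(y - 84) = 5**2*(-105 - 84) = 25*(-189) = -4725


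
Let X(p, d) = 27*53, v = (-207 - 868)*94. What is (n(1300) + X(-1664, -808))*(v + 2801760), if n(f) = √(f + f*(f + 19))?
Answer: 3864716010 + 54014200*√4290 ≈ 7.4025e+9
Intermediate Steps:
n(f) = √(f + f*(19 + f))
v = -101050 (v = -1075*94 = -101050)
X(p, d) = 1431
(n(1300) + X(-1664, -808))*(v + 2801760) = (√(1300*(20 + 1300)) + 1431)*(-101050 + 2801760) = (√(1300*1320) + 1431)*2700710 = (√1716000 + 1431)*2700710 = (20*√4290 + 1431)*2700710 = (1431 + 20*√4290)*2700710 = 3864716010 + 54014200*√4290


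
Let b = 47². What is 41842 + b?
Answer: 44051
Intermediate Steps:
b = 2209
41842 + b = 41842 + 2209 = 44051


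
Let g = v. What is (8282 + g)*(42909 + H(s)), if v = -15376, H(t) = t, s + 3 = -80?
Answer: -303807644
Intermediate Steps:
s = -83 (s = -3 - 80 = -83)
g = -15376
(8282 + g)*(42909 + H(s)) = (8282 - 15376)*(42909 - 83) = -7094*42826 = -303807644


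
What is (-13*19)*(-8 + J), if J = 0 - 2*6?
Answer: 4940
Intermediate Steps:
J = -12 (J = 0 - 12 = -12)
(-13*19)*(-8 + J) = (-13*19)*(-8 - 12) = -247*(-20) = 4940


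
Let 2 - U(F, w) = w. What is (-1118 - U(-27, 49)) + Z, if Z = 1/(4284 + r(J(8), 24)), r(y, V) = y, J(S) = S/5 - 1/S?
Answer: -183589709/171419 ≈ -1071.0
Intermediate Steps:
J(S) = -1/S + S/5 (J(S) = S*(1/5) - 1/S = S/5 - 1/S = -1/S + S/5)
U(F, w) = 2 - w
Z = 40/171419 (Z = 1/(4284 + (-1/8 + (1/5)*8)) = 1/(4284 + (-1*1/8 + 8/5)) = 1/(4284 + (-1/8 + 8/5)) = 1/(4284 + 59/40) = 1/(171419/40) = 40/171419 ≈ 0.00023335)
(-1118 - U(-27, 49)) + Z = (-1118 - (2 - 1*49)) + 40/171419 = (-1118 - (2 - 49)) + 40/171419 = (-1118 - 1*(-47)) + 40/171419 = (-1118 + 47) + 40/171419 = -1071 + 40/171419 = -183589709/171419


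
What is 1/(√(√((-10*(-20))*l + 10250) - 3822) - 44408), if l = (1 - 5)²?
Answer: -1/(44408 - I*√(3822 - 5*√538)) ≈ -2.2518e-5 - 3.087e-8*I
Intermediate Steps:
l = 16 (l = (-4)² = 16)
1/(√(√((-10*(-20))*l + 10250) - 3822) - 44408) = 1/(√(√(-10*(-20)*16 + 10250) - 3822) - 44408) = 1/(√(√(200*16 + 10250) - 3822) - 44408) = 1/(√(√(3200 + 10250) - 3822) - 44408) = 1/(√(√13450 - 3822) - 44408) = 1/(√(5*√538 - 3822) - 44408) = 1/(√(-3822 + 5*√538) - 44408) = 1/(-44408 + √(-3822 + 5*√538))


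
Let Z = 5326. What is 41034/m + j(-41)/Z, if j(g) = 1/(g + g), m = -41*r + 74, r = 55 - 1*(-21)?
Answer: -2986810655/221423124 ≈ -13.489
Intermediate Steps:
r = 76 (r = 55 + 21 = 76)
m = -3042 (m = -41*76 + 74 = -3116 + 74 = -3042)
j(g) = 1/(2*g)
41034/m + j(-41)/Z = 41034/(-3042) + ((½)/(-41))/5326 = 41034*(-1/3042) + ((½)*(-1/41))*(1/5326) = -6839/507 - 1/82*1/5326 = -6839/507 - 1/436732 = -2986810655/221423124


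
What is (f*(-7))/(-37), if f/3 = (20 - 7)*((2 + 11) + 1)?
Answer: 3822/37 ≈ 103.30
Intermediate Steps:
f = 546 (f = 3*((20 - 7)*((2 + 11) + 1)) = 3*(13*(13 + 1)) = 3*(13*14) = 3*182 = 546)
(f*(-7))/(-37) = (546*(-7))/(-37) = -3822*(-1/37) = 3822/37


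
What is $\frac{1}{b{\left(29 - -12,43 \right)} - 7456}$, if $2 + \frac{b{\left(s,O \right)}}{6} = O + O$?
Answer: $- \frac{1}{6952} \approx -0.00014384$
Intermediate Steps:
$b{\left(s,O \right)} = -12 + 12 O$ ($b{\left(s,O \right)} = -12 + 6 \left(O + O\right) = -12 + 6 \cdot 2 O = -12 + 12 O$)
$\frac{1}{b{\left(29 - -12,43 \right)} - 7456} = \frac{1}{\left(-12 + 12 \cdot 43\right) - 7456} = \frac{1}{\left(-12 + 516\right) - 7456} = \frac{1}{504 - 7456} = \frac{1}{-6952} = - \frac{1}{6952}$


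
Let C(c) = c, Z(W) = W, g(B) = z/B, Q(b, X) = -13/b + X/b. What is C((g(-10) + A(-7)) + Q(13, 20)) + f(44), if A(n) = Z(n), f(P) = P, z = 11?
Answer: 4737/130 ≈ 36.438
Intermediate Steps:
g(B) = 11/B
A(n) = n
C((g(-10) + A(-7)) + Q(13, 20)) + f(44) = ((11/(-10) - 7) + (-13 + 20)/13) + 44 = ((11*(-⅒) - 7) + (1/13)*7) + 44 = ((-11/10 - 7) + 7/13) + 44 = (-81/10 + 7/13) + 44 = -983/130 + 44 = 4737/130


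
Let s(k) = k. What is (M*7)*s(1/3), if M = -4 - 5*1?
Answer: -21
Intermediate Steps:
M = -9 (M = -4 - 5 = -9)
(M*7)*s(1/3) = -9*7/3 = -63*⅓ = -21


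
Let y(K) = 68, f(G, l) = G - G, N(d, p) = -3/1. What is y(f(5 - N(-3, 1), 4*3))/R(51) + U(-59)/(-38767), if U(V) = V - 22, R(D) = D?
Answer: 155311/116301 ≈ 1.3354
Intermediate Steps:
N(d, p) = -3 (N(d, p) = -3*1 = -3)
U(V) = -22 + V
f(G, l) = 0
y(f(5 - N(-3, 1), 4*3))/R(51) + U(-59)/(-38767) = 68/51 + (-22 - 59)/(-38767) = 68*(1/51) - 81*(-1/38767) = 4/3 + 81/38767 = 155311/116301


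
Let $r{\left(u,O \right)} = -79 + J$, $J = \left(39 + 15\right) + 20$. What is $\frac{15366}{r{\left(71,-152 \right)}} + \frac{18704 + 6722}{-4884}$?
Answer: $- \frac{37587337}{12210} \approx -3078.4$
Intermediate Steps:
$J = 74$ ($J = 54 + 20 = 74$)
$r{\left(u,O \right)} = -5$ ($r{\left(u,O \right)} = -79 + 74 = -5$)
$\frac{15366}{r{\left(71,-152 \right)}} + \frac{18704 + 6722}{-4884} = \frac{15366}{-5} + \frac{18704 + 6722}{-4884} = 15366 \left(- \frac{1}{5}\right) + 25426 \left(- \frac{1}{4884}\right) = - \frac{15366}{5} - \frac{12713}{2442} = - \frac{37587337}{12210}$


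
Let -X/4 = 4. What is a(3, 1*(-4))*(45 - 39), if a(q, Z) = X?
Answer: -96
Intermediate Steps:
X = -16 (X = -4*4 = -16)
a(q, Z) = -16
a(3, 1*(-4))*(45 - 39) = -16*(45 - 39) = -16*6 = -96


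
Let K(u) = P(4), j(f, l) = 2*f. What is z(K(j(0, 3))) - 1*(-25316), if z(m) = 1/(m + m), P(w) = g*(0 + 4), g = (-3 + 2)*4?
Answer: 810111/32 ≈ 25316.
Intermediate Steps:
g = -4 (g = -1*4 = -4)
P(w) = -16 (P(w) = -4*(0 + 4) = -4*4 = -16)
K(u) = -16
z(m) = 1/(2*m)
z(K(j(0, 3))) - 1*(-25316) = (½)/(-16) - 1*(-25316) = (½)*(-1/16) + 25316 = -1/32 + 25316 = 810111/32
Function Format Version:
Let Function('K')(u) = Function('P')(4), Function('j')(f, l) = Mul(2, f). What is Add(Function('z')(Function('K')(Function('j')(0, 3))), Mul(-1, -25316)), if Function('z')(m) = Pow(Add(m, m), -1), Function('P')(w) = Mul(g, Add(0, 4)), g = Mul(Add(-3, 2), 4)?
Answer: Rational(810111, 32) ≈ 25316.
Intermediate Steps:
g = -4 (g = Mul(-1, 4) = -4)
Function('P')(w) = -16 (Function('P')(w) = Mul(-4, Add(0, 4)) = Mul(-4, 4) = -16)
Function('K')(u) = -16
Function('z')(m) = Mul(Rational(1, 2), Pow(m, -1)) (Function('z')(m) = Pow(Mul(2, m), -1) = Mul(Rational(1, 2), Pow(m, -1)))
Add(Function('z')(Function('K')(Function('j')(0, 3))), Mul(-1, -25316)) = Add(Mul(Rational(1, 2), Pow(-16, -1)), Mul(-1, -25316)) = Add(Mul(Rational(1, 2), Rational(-1, 16)), 25316) = Add(Rational(-1, 32), 25316) = Rational(810111, 32)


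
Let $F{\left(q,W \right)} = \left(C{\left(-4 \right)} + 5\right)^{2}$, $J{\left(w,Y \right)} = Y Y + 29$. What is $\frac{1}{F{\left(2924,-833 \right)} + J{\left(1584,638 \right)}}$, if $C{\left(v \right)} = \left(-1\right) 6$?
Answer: $\frac{1}{407074} \approx 2.4566 \cdot 10^{-6}$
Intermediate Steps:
$C{\left(v \right)} = -6$
$J{\left(w,Y \right)} = 29 + Y^{2}$ ($J{\left(w,Y \right)} = Y^{2} + 29 = 29 + Y^{2}$)
$F{\left(q,W \right)} = 1$ ($F{\left(q,W \right)} = \left(-6 + 5\right)^{2} = \left(-1\right)^{2} = 1$)
$\frac{1}{F{\left(2924,-833 \right)} + J{\left(1584,638 \right)}} = \frac{1}{1 + \left(29 + 638^{2}\right)} = \frac{1}{1 + \left(29 + 407044\right)} = \frac{1}{1 + 407073} = \frac{1}{407074}$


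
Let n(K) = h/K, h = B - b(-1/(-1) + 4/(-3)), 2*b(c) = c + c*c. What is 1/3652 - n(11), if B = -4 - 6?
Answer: 2687/2988 ≈ 0.89926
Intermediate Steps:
B = -10
b(c) = c/2 + c²/2 (b(c) = (c + c*c)/2 = (c + c²)/2 = c/2 + c²/2)
h = -89/9 (h = -10 - (-1/(-1) + 4/(-3))*(1 + (-1/(-1) + 4/(-3)))/2 = -10 - (-1*(-1) + 4*(-⅓))*(1 + (-1*(-1) + 4*(-⅓)))/2 = -10 - (1 - 4/3)*(1 + (1 - 4/3))/2 = -10 - (-1)*(1 - ⅓)/(2*3) = -10 - (-1)*2/(2*3*3) = -10 - 1*(-⅑) = -10 + ⅑ = -89/9 ≈ -9.8889)
n(K) = -89/(9*K)
1/3652 - n(11) = 1/3652 - (-89)/(9*11) = 1/3652 - 1*(-89/99) = 1/3652 + 89/99 = 2687/2988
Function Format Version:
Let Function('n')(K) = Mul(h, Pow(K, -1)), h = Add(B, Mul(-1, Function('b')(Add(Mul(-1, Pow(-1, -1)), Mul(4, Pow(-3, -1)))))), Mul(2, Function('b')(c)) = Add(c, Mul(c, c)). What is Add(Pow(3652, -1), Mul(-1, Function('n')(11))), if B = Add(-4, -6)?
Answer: Rational(2687, 2988) ≈ 0.89926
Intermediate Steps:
B = -10
Function('b')(c) = Add(Mul(Rational(1, 2), c), Mul(Rational(1, 2), Pow(c, 2))) (Function('b')(c) = Mul(Rational(1, 2), Add(c, Mul(c, c))) = Mul(Rational(1, 2), Add(c, Pow(c, 2))) = Add(Mul(Rational(1, 2), c), Mul(Rational(1, 2), Pow(c, 2))))
h = Rational(-89, 9) (h = Add(-10, Mul(-1, Mul(Rational(1, 2), Add(Mul(-1, Pow(-1, -1)), Mul(4, Pow(-3, -1))), Add(1, Add(Mul(-1, Pow(-1, -1)), Mul(4, Pow(-3, -1))))))) = Add(-10, Mul(-1, Mul(Rational(1, 2), Add(Mul(-1, -1), Mul(4, Rational(-1, 3))), Add(1, Add(Mul(-1, -1), Mul(4, Rational(-1, 3))))))) = Add(-10, Mul(-1, Mul(Rational(1, 2), Add(1, Rational(-4, 3)), Add(1, Add(1, Rational(-4, 3)))))) = Add(-10, Mul(-1, Mul(Rational(1, 2), Rational(-1, 3), Add(1, Rational(-1, 3))))) = Add(-10, Mul(-1, Mul(Rational(1, 2), Rational(-1, 3), Rational(2, 3)))) = Add(-10, Mul(-1, Rational(-1, 9))) = Add(-10, Rational(1, 9)) = Rational(-89, 9) ≈ -9.8889)
Function('n')(K) = Mul(Rational(-89, 9), Pow(K, -1))
Add(Pow(3652, -1), Mul(-1, Function('n')(11))) = Add(Pow(3652, -1), Mul(-1, Mul(Rational(-89, 9), Pow(11, -1)))) = Add(Rational(1, 3652), Mul(-1, Mul(Rational(-89, 9), Rational(1, 11)))) = Add(Rational(1, 3652), Mul(-1, Rational(-89, 99))) = Add(Rational(1, 3652), Rational(89, 99)) = Rational(2687, 2988)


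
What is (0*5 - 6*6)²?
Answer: 1296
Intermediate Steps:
(0*5 - 6*6)² = (0 - 36)² = (-36)² = 1296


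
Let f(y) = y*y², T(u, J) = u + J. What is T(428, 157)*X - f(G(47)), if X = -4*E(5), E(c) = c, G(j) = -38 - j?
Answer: 602425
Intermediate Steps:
X = -20 (X = -4*5 = -20)
T(u, J) = J + u
f(y) = y³
T(428, 157)*X - f(G(47)) = (157 + 428)*(-20) - (-38 - 1*47)³ = 585*(-20) - (-38 - 47)³ = -11700 - 1*(-85)³ = -11700 - 1*(-614125) = -11700 + 614125 = 602425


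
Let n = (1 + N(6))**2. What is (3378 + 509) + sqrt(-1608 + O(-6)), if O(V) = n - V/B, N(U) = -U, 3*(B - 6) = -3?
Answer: 3887 + I*sqrt(39545)/5 ≈ 3887.0 + 39.772*I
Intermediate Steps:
B = 5 (B = 6 + (1/3)*(-3) = 6 - 1 = 5)
n = 25 (n = (1 - 1*6)**2 = (1 - 6)**2 = (-5)**2 = 25)
O(V) = 25 - V/5
(3378 + 509) + sqrt(-1608 + O(-6)) = (3378 + 509) + sqrt(-1608 + (25 - 1/5*(-6))) = 3887 + sqrt(-1608 + (25 + 6/5)) = 3887 + sqrt(-1608 + 131/5) = 3887 + sqrt(-7909/5) = 3887 + I*sqrt(39545)/5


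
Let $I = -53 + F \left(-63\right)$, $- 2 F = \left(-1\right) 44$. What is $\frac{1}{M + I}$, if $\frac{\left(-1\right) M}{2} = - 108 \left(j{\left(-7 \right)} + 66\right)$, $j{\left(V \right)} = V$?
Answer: $\frac{1}{11305} \approx 8.8456 \cdot 10^{-5}$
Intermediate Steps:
$F = 22$ ($F = - \frac{\left(-1\right) 44}{2} = \left(- \frac{1}{2}\right) \left(-44\right) = 22$)
$I = -1439$ ($I = -53 + 22 \left(-63\right) = -53 - 1386 = -1439$)
$M = 12744$ ($M = - 2 \left(- 108 \left(-7 + 66\right)\right) = - 2 \left(\left(-108\right) 59\right) = \left(-2\right) \left(-6372\right) = 12744$)
$\frac{1}{M + I} = \frac{1}{12744 - 1439} = \frac{1}{11305}$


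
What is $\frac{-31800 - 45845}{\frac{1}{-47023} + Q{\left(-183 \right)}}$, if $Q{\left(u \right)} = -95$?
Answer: $\frac{3651100835}{4467186} \approx 817.32$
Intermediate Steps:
$\frac{-31800 - 45845}{\frac{1}{-47023} + Q{\left(-183 \right)}} = \frac{-31800 - 45845}{\frac{1}{-47023} - 95} = - \frac{77645}{- \frac{1}{47023} - 95} = - \frac{77645}{- \frac{4467186}{47023}} = \left(-77645\right) \left(- \frac{47023}{4467186}\right) = \frac{3651100835}{4467186}$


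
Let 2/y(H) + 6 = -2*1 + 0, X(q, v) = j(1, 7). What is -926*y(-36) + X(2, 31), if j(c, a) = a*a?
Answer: 561/2 ≈ 280.50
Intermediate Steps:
j(c, a) = a²
X(q, v) = 49 (X(q, v) = 7² = 49)
y(H) = -¼ (y(H) = 2/(-6 + (-2*1 + 0)) = 2/(-6 + (-2 + 0)) = 2/(-6 - 2) = 2/(-8) = 2*(-⅛) = -¼)
-926*y(-36) + X(2, 31) = -926*(-¼) + 49 = 463/2 + 49 = 561/2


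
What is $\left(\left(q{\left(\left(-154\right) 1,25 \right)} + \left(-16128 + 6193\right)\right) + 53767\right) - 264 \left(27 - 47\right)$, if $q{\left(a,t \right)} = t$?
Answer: $49137$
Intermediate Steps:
$\left(\left(q{\left(\left(-154\right) 1,25 \right)} + \left(-16128 + 6193\right)\right) + 53767\right) - 264 \left(27 - 47\right) = \left(\left(25 + \left(-16128 + 6193\right)\right) + 53767\right) - 264 \left(27 - 47\right) = \left(\left(25 - 9935\right) + 53767\right) - -5280 = \left(-9910 + 53767\right) + 5280 = 43857 + 5280 = 49137$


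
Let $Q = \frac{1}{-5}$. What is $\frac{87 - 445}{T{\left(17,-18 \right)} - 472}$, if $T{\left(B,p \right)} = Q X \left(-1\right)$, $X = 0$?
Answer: $\frac{179}{236} \approx 0.75847$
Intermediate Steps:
$Q = - \frac{1}{5} \approx -0.2$
$T{\left(B,p \right)} = 0$ ($T{\left(B,p \right)} = \left(- \frac{1}{5}\right) 0 \left(-1\right) = 0 \left(-1\right) = 0$)
$\frac{87 - 445}{T{\left(17,-18 \right)} - 472} = \frac{87 - 445}{0 - 472} = - \frac{358}{-472} = \left(-358\right) \left(- \frac{1}{472}\right) = \frac{179}{236}$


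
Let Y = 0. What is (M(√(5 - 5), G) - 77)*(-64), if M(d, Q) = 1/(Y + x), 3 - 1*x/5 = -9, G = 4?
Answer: 73904/15 ≈ 4926.9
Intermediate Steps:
x = 60 (x = 15 - 5*(-9) = 15 + 45 = 60)
M(d, Q) = 1/60 (M(d, Q) = 1/(0 + 60) = 1/60)
(M(√(5 - 5), G) - 77)*(-64) = (1/60 - 77)*(-64) = -4619/60*(-64) = 73904/15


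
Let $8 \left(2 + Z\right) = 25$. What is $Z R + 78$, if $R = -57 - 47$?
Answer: $-39$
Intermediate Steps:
$Z = \frac{9}{8}$ ($Z = -2 + \frac{1}{8} \cdot 25 = -2 + \frac{25}{8} = \frac{9}{8} \approx 1.125$)
$R = -104$ ($R = -57 - 47 = -104$)
$Z R + 78 = \frac{9}{8} \left(-104\right) + 78 = -117 + 78 = -39$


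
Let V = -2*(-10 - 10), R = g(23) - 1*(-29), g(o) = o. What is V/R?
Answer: 10/13 ≈ 0.76923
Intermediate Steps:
R = 52 (R = 23 - 1*(-29) = 23 + 29 = 52)
V = 40 (V = -2*(-20) = 40)
V/R = 40/52 = 40*(1/52) = 10/13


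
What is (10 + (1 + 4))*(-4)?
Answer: -60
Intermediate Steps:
(10 + (1 + 4))*(-4) = (10 + 5)*(-4) = 15*(-4) = -60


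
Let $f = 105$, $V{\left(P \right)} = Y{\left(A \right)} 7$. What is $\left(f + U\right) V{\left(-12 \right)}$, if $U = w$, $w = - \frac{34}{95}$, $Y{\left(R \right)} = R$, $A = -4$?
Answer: $- \frac{278348}{95} \approx -2930.0$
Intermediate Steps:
$V{\left(P \right)} = -28$ ($V{\left(P \right)} = \left(-4\right) 7 = -28$)
$w = - \frac{34}{95}$ ($w = \left(-34\right) \frac{1}{95} = - \frac{34}{95} \approx -0.35789$)
$U = - \frac{34}{95} \approx -0.35789$
$\left(f + U\right) V{\left(-12 \right)} = \left(105 - \frac{34}{95}\right) \left(-28\right) = \frac{9941}{95} \left(-28\right) = - \frac{278348}{95}$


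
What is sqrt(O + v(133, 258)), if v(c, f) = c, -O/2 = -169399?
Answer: 3*sqrt(37659) ≈ 582.18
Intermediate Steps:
O = 338798 (O = -2*(-169399) = 338798)
sqrt(O + v(133, 258)) = sqrt(338798 + 133) = sqrt(338931) = 3*sqrt(37659)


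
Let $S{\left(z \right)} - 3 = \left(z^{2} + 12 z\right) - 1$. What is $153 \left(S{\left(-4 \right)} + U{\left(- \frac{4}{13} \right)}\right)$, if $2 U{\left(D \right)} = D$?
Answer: $- \frac{59976}{13} \approx -4613.5$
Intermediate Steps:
$U{\left(D \right)} = \frac{D}{2}$
$S{\left(z \right)} = 2 + z^{2} + 12 z$ ($S{\left(z \right)} = 3 - \left(1 - z^{2} - 12 z\right) = 3 + \left(-1 + z^{2} + 12 z\right) = 2 + z^{2} + 12 z$)
$153 \left(S{\left(-4 \right)} + U{\left(- \frac{4}{13} \right)}\right) = 153 \left(\left(2 + \left(-4\right)^{2} + 12 \left(-4\right)\right) + \frac{\left(-4\right) \frac{1}{13}}{2}\right) = 153 \left(\left(2 + 16 - 48\right) + \frac{\left(-4\right) \frac{1}{13}}{2}\right) = 153 \left(-30 + \frac{1}{2} \left(- \frac{4}{13}\right)\right) = 153 \left(-30 - \frac{2}{13}\right) = 153 \left(- \frac{392}{13}\right) = - \frac{59976}{13}$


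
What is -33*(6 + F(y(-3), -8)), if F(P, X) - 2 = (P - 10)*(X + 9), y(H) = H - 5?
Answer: 330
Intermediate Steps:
y(H) = -5 + H
F(P, X) = 2 + (-10 + P)*(9 + X) (F(P, X) = 2 + (P - 10)*(X + 9) = 2 + (-10 + P)*(9 + X))
-33*(6 + F(y(-3), -8)) = -33*(6 + (-88 - 10*(-8) + 9*(-5 - 3) + (-5 - 3)*(-8))) = -33*(6 + (-88 + 80 + 9*(-8) - 8*(-8))) = -33*(6 + (-88 + 80 - 72 + 64)) = -33*(6 - 16) = -33*(-10) = 330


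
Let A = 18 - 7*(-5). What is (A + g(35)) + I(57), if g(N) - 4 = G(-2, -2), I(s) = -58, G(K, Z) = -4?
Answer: -5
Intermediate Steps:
A = 53 (A = 18 + 35 = 53)
g(N) = 0 (g(N) = 4 - 4 = 0)
(A + g(35)) + I(57) = (53 + 0) - 58 = 53 - 58 = -5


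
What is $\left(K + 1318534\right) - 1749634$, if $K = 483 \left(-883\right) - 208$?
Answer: $-857797$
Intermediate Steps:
$K = -426697$ ($K = -426489 - 208 = -426697$)
$\left(K + 1318534\right) - 1749634 = \left(-426697 + 1318534\right) - 1749634 = 891837 - 1749634 = -857797$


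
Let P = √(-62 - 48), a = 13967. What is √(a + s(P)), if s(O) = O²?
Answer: √13857 ≈ 117.72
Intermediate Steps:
P = I*√110 (P = √(-110) = I*√110 ≈ 10.488*I)
√(a + s(P)) = √(13967 + (I*√110)²) = √(13967 - 110) = √13857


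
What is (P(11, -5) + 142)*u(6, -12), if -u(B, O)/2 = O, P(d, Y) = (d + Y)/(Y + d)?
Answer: 3432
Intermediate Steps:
P(d, Y) = 1 (P(d, Y) = (Y + d)/(Y + d) = 1)
u(B, O) = -2*O
(P(11, -5) + 142)*u(6, -12) = (1 + 142)*(-2*(-12)) = 143*24 = 3432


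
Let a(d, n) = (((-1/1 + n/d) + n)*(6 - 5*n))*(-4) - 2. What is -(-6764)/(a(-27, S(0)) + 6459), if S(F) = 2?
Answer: 182628/174739 ≈ 1.0451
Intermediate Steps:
a(d, n) = -2 - 4*(6 - 5*n)*(-1 + n + n/d) (a(d, n) = (((-1*1 + n/d) + n)*(6 - 5*n))*(-4) - 2 = (((-1 + n/d) + n)*(6 - 5*n))*(-4) - 2 = ((-1 + n + n/d)*(6 - 5*n))*(-4) - 2 = ((6 - 5*n)*(-1 + n + n/d))*(-4) - 2 = -4*(6 - 5*n)*(-1 + n + n/d) - 2 = -2 - 4*(6 - 5*n)*(-1 + n + n/d))
-(-6764)/(a(-27, S(0)) + 6459) = -(-6764)/((22 - 44*2 + 20*2**2 - 24*2/(-27) + 20*2**2/(-27)) + 6459) = -(-6764)/((22 - 88 + 20*4 - 24*2*(-1/27) + 20*(-1/27)*4) + 6459) = -(-6764)/((22 - 88 + 80 + 16/9 - 80/27) + 6459) = -(-6764)/(346/27 + 6459) = -(-6764)/174739/27 = -(-6764)*27/174739 = -1*(-182628/174739) = 182628/174739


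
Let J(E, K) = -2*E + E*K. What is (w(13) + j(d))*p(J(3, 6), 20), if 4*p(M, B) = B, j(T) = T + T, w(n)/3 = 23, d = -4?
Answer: 305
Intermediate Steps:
w(n) = 69 (w(n) = 3*23 = 69)
j(T) = 2*T
p(M, B) = B/4
(w(13) + j(d))*p(J(3, 6), 20) = (69 + 2*(-4))*((¼)*20) = (69 - 8)*5 = 61*5 = 305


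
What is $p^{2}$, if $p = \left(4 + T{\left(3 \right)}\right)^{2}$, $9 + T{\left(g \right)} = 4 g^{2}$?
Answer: $923521$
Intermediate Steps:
$T{\left(g \right)} = -9 + 4 g^{2}$
$p = 961$ ($p = \left(4 - \left(9 - 4 \cdot 3^{2}\right)\right)^{2} = \left(4 + \left(-9 + 4 \cdot 9\right)\right)^{2} = \left(4 + \left(-9 + 36\right)\right)^{2} = \left(4 + 27\right)^{2} = 31^{2} = 961$)
$p^{2} = 961^{2} = 923521$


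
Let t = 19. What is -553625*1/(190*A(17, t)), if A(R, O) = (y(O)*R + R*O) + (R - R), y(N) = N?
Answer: -110725/24548 ≈ -4.5106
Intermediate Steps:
A(R, O) = 2*O*R (A(R, O) = (O*R + R*O) + (R - R) = (O*R + O*R) + 0 = 2*O*R + 0 = 2*O*R)
-553625*1/(190*A(17, t)) = -553625/((2*19*17)*190) = -553625/(646*190) = -553625/122740 = -553625*1/122740 = -110725/24548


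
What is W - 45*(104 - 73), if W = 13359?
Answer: 11964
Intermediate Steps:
W - 45*(104 - 73) = 13359 - 45*(104 - 73) = 13359 - 45*31 = 13359 - 1*1395 = 13359 - 1395 = 11964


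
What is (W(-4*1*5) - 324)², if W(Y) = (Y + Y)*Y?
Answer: 226576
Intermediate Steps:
W(Y) = 2*Y² (W(Y) = (2*Y)*Y = 2*Y²)
(W(-4*1*5) - 324)² = (2*(-4*1*5)² - 324)² = (2*(-4*5)² - 324)² = (2*(-20)² - 324)² = (2*400 - 324)² = (800 - 324)² = 476² = 226576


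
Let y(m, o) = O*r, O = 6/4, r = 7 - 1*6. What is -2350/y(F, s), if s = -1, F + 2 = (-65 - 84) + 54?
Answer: -4700/3 ≈ -1566.7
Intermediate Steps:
r = 1 (r = 7 - 6 = 1)
O = 3/2 (O = 6*(¼) = 3/2 ≈ 1.5000)
F = -97 (F = -2 + ((-65 - 84) + 54) = -2 + (-149 + 54) = -2 - 95 = -97)
y(m, o) = 3/2 (y(m, o) = (3/2)*1 = 3/2)
-2350/y(F, s) = -2350/3/2 = -2350*⅔ = -4700/3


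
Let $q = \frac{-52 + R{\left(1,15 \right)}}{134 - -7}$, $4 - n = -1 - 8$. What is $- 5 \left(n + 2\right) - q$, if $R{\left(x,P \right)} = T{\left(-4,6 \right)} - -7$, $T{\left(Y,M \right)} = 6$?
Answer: $- \frac{3512}{47} \approx -74.723$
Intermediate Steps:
$n = 13$ ($n = 4 - \left(-1 - 8\right) = 4 - -9 = 4 + 9 = 13$)
$R{\left(x,P \right)} = 13$ ($R{\left(x,P \right)} = 6 - -7 = 6 + 7 = 13$)
$q = - \frac{13}{47}$ ($q = \frac{-52 + 13}{134 - -7} = - \frac{39}{134 + \left(-78 + 85\right)} = - \frac{39}{134 + 7} = - \frac{39}{141} = \left(-39\right) \frac{1}{141} = - \frac{13}{47} \approx -0.2766$)
$- 5 \left(n + 2\right) - q = - 5 \left(13 + 2\right) - - \frac{13}{47} = \left(-5\right) 15 + \frac{13}{47} = -75 + \frac{13}{47} = - \frac{3512}{47}$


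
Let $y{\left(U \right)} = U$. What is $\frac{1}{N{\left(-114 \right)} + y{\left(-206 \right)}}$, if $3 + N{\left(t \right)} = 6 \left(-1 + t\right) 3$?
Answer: $- \frac{1}{2279} \approx -0.00043879$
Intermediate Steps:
$N{\left(t \right)} = -21 + 18 t$ ($N{\left(t \right)} = -3 + 6 \left(-1 + t\right) 3 = -3 + \left(-6 + 6 t\right) 3 = -3 + \left(-18 + 18 t\right) = -21 + 18 t$)
$\frac{1}{N{\left(-114 \right)} + y{\left(-206 \right)}} = \frac{1}{\left(-21 + 18 \left(-114\right)\right) - 206} = \frac{1}{\left(-21 - 2052\right) - 206} = \frac{1}{-2073 - 206} = \frac{1}{-2279} = - \frac{1}{2279}$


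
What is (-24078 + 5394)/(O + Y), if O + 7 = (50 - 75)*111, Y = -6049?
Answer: 18684/8831 ≈ 2.1157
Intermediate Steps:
O = -2782 (O = -7 + (50 - 75)*111 = -7 - 25*111 = -7 - 2775 = -2782)
(-24078 + 5394)/(O + Y) = (-24078 + 5394)/(-2782 - 6049) = -18684/(-8831) = -18684*(-1/8831) = 18684/8831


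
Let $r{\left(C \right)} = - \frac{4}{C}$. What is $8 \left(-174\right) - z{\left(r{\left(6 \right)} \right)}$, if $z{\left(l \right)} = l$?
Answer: $- \frac{4174}{3} \approx -1391.3$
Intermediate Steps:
$8 \left(-174\right) - z{\left(r{\left(6 \right)} \right)} = 8 \left(-174\right) - - \frac{4}{6} = -1392 - \left(-4\right) \frac{1}{6} = -1392 - - \frac{2}{3} = -1392 + \frac{2}{3} = - \frac{4174}{3}$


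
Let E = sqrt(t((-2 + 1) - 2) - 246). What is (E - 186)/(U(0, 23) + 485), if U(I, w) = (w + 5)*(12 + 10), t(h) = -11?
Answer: -62/367 + I*sqrt(257)/1101 ≈ -0.16894 + 0.014561*I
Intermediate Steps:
U(I, w) = 110 + 22*w (U(I, w) = (5 + w)*22 = 110 + 22*w)
E = I*sqrt(257) (E = sqrt(-11 - 246) = sqrt(-257) = I*sqrt(257) ≈ 16.031*I)
(E - 186)/(U(0, 23) + 485) = (I*sqrt(257) - 186)/((110 + 22*23) + 485) = (-186 + I*sqrt(257))/((110 + 506) + 485) = (-186 + I*sqrt(257))/(616 + 485) = (-186 + I*sqrt(257))/1101 = (-186 + I*sqrt(257))*(1/1101) = -62/367 + I*sqrt(257)/1101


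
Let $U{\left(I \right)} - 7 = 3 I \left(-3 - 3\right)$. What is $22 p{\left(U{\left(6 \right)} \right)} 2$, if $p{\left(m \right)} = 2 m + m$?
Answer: $-13332$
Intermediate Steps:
$U{\left(I \right)} = 7 - 18 I$ ($U{\left(I \right)} = 7 + 3 I \left(-3 - 3\right) = 7 + 3 I \left(-6\right) = 7 - 18 I$)
$p{\left(m \right)} = 3 m$
$22 p{\left(U{\left(6 \right)} \right)} 2 = 22 \cdot 3 \left(7 - 108\right) 2 = 22 \cdot 3 \left(-101\right) 2 = 22 \left(-303\right) 2 = \left(-6666\right) 2 = -13332$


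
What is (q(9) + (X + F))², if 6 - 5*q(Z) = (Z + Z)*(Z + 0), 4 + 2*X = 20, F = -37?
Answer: 90601/25 ≈ 3624.0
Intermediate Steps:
X = 8 (X = -2 + (½)*20 = -2 + 10 = 8)
q(Z) = 6/5 - 2*Z²/5 (q(Z) = 6/5 - (Z + Z)*(Z + 0)/5 = 6/5 - 2*Z*Z/5 = 6/5 - 2*Z²/5)
(q(9) + (X + F))² = ((6/5 - ⅖*9²) + (8 - 37))² = ((6/5 - ⅖*81) - 29)² = ((6/5 - 162/5) - 29)² = (-156/5 - 29)² = (-301/5)² = 90601/25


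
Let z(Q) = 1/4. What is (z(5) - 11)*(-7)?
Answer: 301/4 ≈ 75.250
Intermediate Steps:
z(Q) = ¼
(z(5) - 11)*(-7) = (¼ - 11)*(-7) = -43/4*(-7) = 301/4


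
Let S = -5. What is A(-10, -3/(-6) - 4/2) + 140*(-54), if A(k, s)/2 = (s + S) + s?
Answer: -7576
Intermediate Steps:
A(k, s) = -10 + 4*s (A(k, s) = 2*((s - 5) + s) = 2*((-5 + s) + s) = 2*(-5 + 2*s) = -10 + 4*s)
A(-10, -3/(-6) - 4/2) + 140*(-54) = (-10 + 4*(-3/(-6) - 4/2)) + 140*(-54) = (-10 + 4*(-3*(-⅙) - 4*½)) - 7560 = (-10 + 4*(½ - 2)) - 7560 = (-10 + 4*(-3/2)) - 7560 = (-10 - 6) - 7560 = -16 - 7560 = -7576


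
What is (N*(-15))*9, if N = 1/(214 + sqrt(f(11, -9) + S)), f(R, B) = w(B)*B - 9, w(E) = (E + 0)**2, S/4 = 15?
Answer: -14445/23237 + 135*I*sqrt(678)/46474 ≈ -0.62164 + 0.075638*I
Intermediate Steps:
S = 60 (S = 4*15 = 60)
w(E) = E**2
f(R, B) = -9 + B**3 (f(R, B) = B**2*B - 9 = B**3 - 9 = -9 + B**3)
N = 1/(214 + I*sqrt(678)) (N = 1/(214 + sqrt((-9 + (-9)**3) + 60)) = 1/(214 + sqrt((-9 - 729) + 60)) = 1/(214 + sqrt(-738 + 60)) = 1/(214 + sqrt(-678)) = 1/(214 + I*sqrt(678)) ≈ 0.0046047 - 0.00056028*I)
(N*(-15))*9 = ((107/23237 - I*sqrt(678)/46474)*(-15))*9 = (-1605/23237 + 15*I*sqrt(678)/46474)*9 = -14445/23237 + 135*I*sqrt(678)/46474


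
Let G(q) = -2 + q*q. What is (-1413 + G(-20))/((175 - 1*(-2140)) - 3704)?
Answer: 1015/1389 ≈ 0.73074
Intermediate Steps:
G(q) = -2 + q²
(-1413 + G(-20))/((175 - 1*(-2140)) - 3704) = (-1413 + (-2 + (-20)²))/((175 - 1*(-2140)) - 3704) = (-1413 + (-2 + 400))/((175 + 2140) - 3704) = (-1413 + 398)/(2315 - 3704) = -1015/(-1389) = -1015*(-1/1389) = 1015/1389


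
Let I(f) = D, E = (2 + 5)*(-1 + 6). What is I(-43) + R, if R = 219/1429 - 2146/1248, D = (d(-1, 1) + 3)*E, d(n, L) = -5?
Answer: -63815381/891696 ≈ -71.566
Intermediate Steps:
E = 35 (E = 7*5 = 35)
D = -70 (D = (-5 + 3)*35 = -2*35 = -70)
I(f) = -70
R = -1396661/891696 (R = 219*(1/1429) - 2146*1/1248 = 219/1429 - 1073/624 = -1396661/891696 ≈ -1.5663)
I(-43) + R = -70 - 1396661/891696 = -63815381/891696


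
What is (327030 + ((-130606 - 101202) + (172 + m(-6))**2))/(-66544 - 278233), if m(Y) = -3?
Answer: -123783/344777 ≈ -0.35902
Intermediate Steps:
(327030 + ((-130606 - 101202) + (172 + m(-6))**2))/(-66544 - 278233) = (327030 + ((-130606 - 101202) + (172 - 3)**2))/(-66544 - 278233) = (327030 + (-231808 + 169**2))/(-344777) = (327030 + (-231808 + 28561))*(-1/344777) = (327030 - 203247)*(-1/344777) = 123783*(-1/344777) = -123783/344777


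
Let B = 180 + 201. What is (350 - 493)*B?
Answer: -54483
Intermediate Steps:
B = 381
(350 - 493)*B = (350 - 493)*381 = -143*381 = -54483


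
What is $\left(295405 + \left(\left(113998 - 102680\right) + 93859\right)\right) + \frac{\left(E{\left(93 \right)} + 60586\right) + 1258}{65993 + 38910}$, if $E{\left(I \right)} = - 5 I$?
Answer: $\frac{42022314925}{104903} \approx 4.0058 \cdot 10^{5}$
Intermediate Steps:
$\left(295405 + \left(\left(113998 - 102680\right) + 93859\right)\right) + \frac{\left(E{\left(93 \right)} + 60586\right) + 1258}{65993 + 38910} = \left(295405 + \left(\left(113998 - 102680\right) + 93859\right)\right) + \frac{\left(\left(-5\right) 93 + 60586\right) + 1258}{65993 + 38910} = \left(295405 + \left(11318 + 93859\right)\right) + \frac{\left(-465 + 60586\right) + 1258}{104903} = \left(295405 + 105177\right) + \left(60121 + 1258\right) \frac{1}{104903} = 400582 + 61379 \cdot \frac{1}{104903} = 400582 + \frac{61379}{104903} = \frac{42022314925}{104903}$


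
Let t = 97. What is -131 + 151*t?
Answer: 14516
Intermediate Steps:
-131 + 151*t = -131 + 151*97 = -131 + 14647 = 14516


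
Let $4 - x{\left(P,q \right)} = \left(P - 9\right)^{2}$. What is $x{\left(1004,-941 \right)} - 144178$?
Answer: $-1134199$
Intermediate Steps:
$x{\left(P,q \right)} = 4 - \left(-9 + P\right)^{2}$ ($x{\left(P,q \right)} = 4 - \left(P - 9\right)^{2} = 4 - \left(-9 + P\right)^{2}$)
$x{\left(1004,-941 \right)} - 144178 = \left(4 - \left(-9 + 1004\right)^{2}\right) - 144178 = \left(4 - 995^{2}\right) - 144178 = \left(4 - 990025\right) - 144178 = -990021 - 144178 = -1134199$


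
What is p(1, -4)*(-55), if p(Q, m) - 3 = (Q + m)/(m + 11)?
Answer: -990/7 ≈ -141.43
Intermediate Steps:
p(Q, m) = 3 + (Q + m)/(11 + m) (p(Q, m) = 3 + (Q + m)/(m + 11) = 3 + (Q + m)/(11 + m))
p(1, -4)*(-55) = ((33 + 1 + 4*(-4))/(11 - 4))*(-55) = ((33 + 1 - 16)/7)*(-55) = ((1/7)*18)*(-55) = (18/7)*(-55) = -990/7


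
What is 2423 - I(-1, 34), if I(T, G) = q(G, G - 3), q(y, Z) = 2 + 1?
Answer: 2420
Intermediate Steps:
q(y, Z) = 3
I(T, G) = 3
2423 - I(-1, 34) = 2423 - 1*3 = 2423 - 3 = 2420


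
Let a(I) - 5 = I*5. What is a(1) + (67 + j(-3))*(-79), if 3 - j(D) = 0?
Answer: -5520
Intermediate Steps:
a(I) = 5 + 5*I (a(I) = 5 + I*5 = 5 + 5*I)
j(D) = 3 (j(D) = 3 - 1*0 = 3 + 0 = 3)
a(1) + (67 + j(-3))*(-79) = (5 + 5*1) + (67 + 3)*(-79) = (5 + 5) + 70*(-79) = 10 - 5530 = -5520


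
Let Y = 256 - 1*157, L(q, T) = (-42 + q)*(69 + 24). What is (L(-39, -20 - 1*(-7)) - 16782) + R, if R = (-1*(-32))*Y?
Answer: -21147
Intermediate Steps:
L(q, T) = -3906 + 93*q (L(q, T) = (-42 + q)*93 = -3906 + 93*q)
Y = 99 (Y = 256 - 157 = 99)
R = 3168 (R = -1*(-32)*99 = 32*99 = 3168)
(L(-39, -20 - 1*(-7)) - 16782) + R = ((-3906 + 93*(-39)) - 16782) + 3168 = ((-3906 - 3627) - 16782) + 3168 = (-7533 - 16782) + 3168 = -24315 + 3168 = -21147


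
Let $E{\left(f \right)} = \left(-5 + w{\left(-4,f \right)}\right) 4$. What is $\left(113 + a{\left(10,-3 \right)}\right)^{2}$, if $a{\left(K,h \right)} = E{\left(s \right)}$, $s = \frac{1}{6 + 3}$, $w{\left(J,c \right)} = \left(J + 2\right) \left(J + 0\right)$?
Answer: $15625$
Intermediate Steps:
$w{\left(J,c \right)} = J \left(2 + J\right)$ ($w{\left(J,c \right)} = \left(2 + J\right) J = J \left(2 + J\right)$)
$s = \frac{1}{9} \approx 0.11111$
$E{\left(f \right)} = 12$ ($E{\left(f \right)} = \left(-5 - 4 \left(2 - 4\right)\right) 4 = \left(-5 - -8\right) 4 = \left(-5 + 8\right) 4 = 3 \cdot 4 = 12$)
$a{\left(K,h \right)} = 12$
$\left(113 + a{\left(10,-3 \right)}\right)^{2} = \left(113 + 12\right)^{2} = 125^{2} = 15625$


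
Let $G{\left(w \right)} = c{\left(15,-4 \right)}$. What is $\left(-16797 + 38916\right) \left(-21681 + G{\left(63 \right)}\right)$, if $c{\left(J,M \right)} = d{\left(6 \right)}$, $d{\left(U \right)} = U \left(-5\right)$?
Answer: $-480225609$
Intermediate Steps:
$d{\left(U \right)} = - 5 U$
$c{\left(J,M \right)} = -30$ ($c{\left(J,M \right)} = \left(-5\right) 6 = -30$)
$G{\left(w \right)} = -30$
$\left(-16797 + 38916\right) \left(-21681 + G{\left(63 \right)}\right) = \left(-16797 + 38916\right) \left(-21681 - 30\right) = 22119 \left(-21711\right) = -480225609$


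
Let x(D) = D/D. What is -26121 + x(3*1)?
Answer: -26120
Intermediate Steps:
x(D) = 1
-26121 + x(3*1) = -26121 + 1 = -26120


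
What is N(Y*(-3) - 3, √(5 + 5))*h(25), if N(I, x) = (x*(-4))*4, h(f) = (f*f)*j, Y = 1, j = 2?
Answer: -20000*√10 ≈ -63246.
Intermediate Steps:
h(f) = 2*f² (h(f) = (f*f)*2 = f²*2 = 2*f²)
N(I, x) = -16*x (N(I, x) = -4*x*4 = -16*x)
N(Y*(-3) - 3, √(5 + 5))*h(25) = (-16*√(5 + 5))*(2*25²) = (-16*√10)*(2*625) = -16*√10*1250 = -20000*√10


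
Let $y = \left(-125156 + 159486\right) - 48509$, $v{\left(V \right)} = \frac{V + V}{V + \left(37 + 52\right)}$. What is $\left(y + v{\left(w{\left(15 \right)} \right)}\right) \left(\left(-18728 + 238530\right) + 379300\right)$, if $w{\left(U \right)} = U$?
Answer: $- \frac{220856855443}{26} \approx -8.4945 \cdot 10^{9}$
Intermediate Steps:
$v{\left(V \right)} = \frac{2 V}{89 + V}$ ($v{\left(V \right)} = \frac{2 V}{V + 89} = \frac{2 V}{89 + V}$)
$y = -14179$ ($y = 34330 - 48509 = -14179$)
$\left(y + v{\left(w{\left(15 \right)} \right)}\right) \left(\left(-18728 + 238530\right) + 379300\right) = \left(-14179 + 2 \cdot 15 \frac{1}{89 + 15}\right) \left(\left(-18728 + 238530\right) + 379300\right) = \left(-14179 + 2 \cdot 15 \cdot \frac{1}{104}\right) \left(219802 + 379300\right) = \left(-14179 + 2 \cdot 15 \cdot \frac{1}{104}\right) 599102 = \left(-14179 + \frac{15}{52}\right) 599102 = \left(- \frac{737293}{52}\right) 599102 = - \frac{220856855443}{26}$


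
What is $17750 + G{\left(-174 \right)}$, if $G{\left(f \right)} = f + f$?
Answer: $17402$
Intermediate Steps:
$G{\left(f \right)} = 2 f$
$17750 + G{\left(-174 \right)} = 17750 + 2 \left(-174\right) = 17750 - 348 = 17402$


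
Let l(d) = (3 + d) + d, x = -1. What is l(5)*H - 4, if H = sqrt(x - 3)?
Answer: -4 + 26*I ≈ -4.0 + 26.0*I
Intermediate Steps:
H = 2*I (H = sqrt(-1 - 3) = sqrt(-4) = 2*I ≈ 2.0*I)
l(d) = 3 + 2*d
l(5)*H - 4 = (3 + 2*5)*(2*I) - 4 = (3 + 10)*(2*I) - 4 = 13*(2*I) - 4 = 26*I - 4 = -4 + 26*I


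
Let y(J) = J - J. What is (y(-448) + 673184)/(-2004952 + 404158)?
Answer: -336592/800397 ≈ -0.42053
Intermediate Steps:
y(J) = 0
(y(-448) + 673184)/(-2004952 + 404158) = (0 + 673184)/(-2004952 + 404158) = 673184/(-1600794) = 673184*(-1/1600794) = -336592/800397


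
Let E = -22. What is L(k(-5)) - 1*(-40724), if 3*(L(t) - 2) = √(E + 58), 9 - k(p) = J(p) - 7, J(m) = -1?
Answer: 40728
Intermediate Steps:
k(p) = 17 (k(p) = 9 - (-1 - 7) = 9 - 1*(-8) = 9 + 8 = 17)
L(t) = 4 (L(t) = 2 + √(-22 + 58)/3 = 2 + √36/3 = 2 + (⅓)*6 = 2 + 2 = 4)
L(k(-5)) - 1*(-40724) = 4 - 1*(-40724) = 4 + 40724 = 40728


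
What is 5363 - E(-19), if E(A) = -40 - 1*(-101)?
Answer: 5302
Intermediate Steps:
E(A) = 61 (E(A) = -40 + 101 = 61)
5363 - E(-19) = 5363 - 1*61 = 5363 - 61 = 5302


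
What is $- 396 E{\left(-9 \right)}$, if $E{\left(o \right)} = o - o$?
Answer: $0$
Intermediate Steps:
$E{\left(o \right)} = 0$
$- 396 E{\left(-9 \right)} = \left(-396\right) 0 = 0$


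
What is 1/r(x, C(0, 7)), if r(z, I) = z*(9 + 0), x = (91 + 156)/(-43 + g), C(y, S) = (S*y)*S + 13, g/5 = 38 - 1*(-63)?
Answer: 154/741 ≈ 0.20783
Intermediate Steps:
g = 505 (g = 5*(38 - 1*(-63)) = 5*(38 + 63) = 5*101 = 505)
C(y, S) = 13 + y*S**2 (C(y, S) = y*S**2 + 13 = 13 + y*S**2)
x = 247/462 (x = (91 + 156)/(-43 + 505) = 247/462 ≈ 0.53463)
r(z, I) = 9*z (r(z, I) = z*9 = 9*z)
1/r(x, C(0, 7)) = 1/(9*(247/462)) = 1/(741/154) = 154/741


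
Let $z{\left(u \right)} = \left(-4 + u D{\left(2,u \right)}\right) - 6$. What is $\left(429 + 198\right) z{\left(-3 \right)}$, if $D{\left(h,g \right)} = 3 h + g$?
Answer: $-11913$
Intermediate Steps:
$D{\left(h,g \right)} = g + 3 h$
$z{\left(u \right)} = -10 + u \left(6 + u\right)$ ($z{\left(u \right)} = \left(-4 + u \left(u + 3 \cdot 2\right)\right) - 6 = \left(-4 + u \left(u + 6\right)\right) - 6 = \left(-4 + u \left(6 + u\right)\right) - 6 = -10 + u \left(6 + u\right)$)
$\left(429 + 198\right) z{\left(-3 \right)} = \left(429 + 198\right) \left(-10 - 3 \left(6 - 3\right)\right) = 627 \left(-10 - 9\right) = 627 \left(-19\right) = -11913$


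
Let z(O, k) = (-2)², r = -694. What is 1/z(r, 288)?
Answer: ¼ ≈ 0.25000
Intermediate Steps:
z(O, k) = 4
1/z(r, 288) = 1/4 = ¼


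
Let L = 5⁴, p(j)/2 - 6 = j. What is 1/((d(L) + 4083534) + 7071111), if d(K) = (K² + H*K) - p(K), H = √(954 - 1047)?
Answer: 11544008/133264157032189 - 625*I*√93/133264157032189 ≈ 8.6625e-8 - 4.5228e-11*I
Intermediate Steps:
p(j) = 12 + 2*j
H = I*√93 (H = √(-93) = I*√93 ≈ 9.6436*I)
L = 625
d(K) = -12 + K² - 2*K + I*K*√93 (d(K) = (K² + (I*√93)*K) - (12 + 2*K) = (K² + I*K*√93) + (-12 - 2*K) = -12 + K² - 2*K + I*K*√93)
1/((d(L) + 4083534) + 7071111) = 1/(((-12 + 625² - 2*625 + I*625*√93) + 4083534) + 7071111) = 1/(((-12 + 390625 - 1250 + 625*I*√93) + 4083534) + 7071111) = 1/(((389363 + 625*I*√93) + 4083534) + 7071111) = 1/((4472897 + 625*I*√93) + 7071111) = 1/(11544008 + 625*I*√93)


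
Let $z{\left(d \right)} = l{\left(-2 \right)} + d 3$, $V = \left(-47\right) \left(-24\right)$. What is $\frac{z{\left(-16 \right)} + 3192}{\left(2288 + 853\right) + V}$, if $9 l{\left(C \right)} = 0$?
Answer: $\frac{1048}{1423} \approx 0.73647$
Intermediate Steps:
$l{\left(C \right)} = 0$ ($l{\left(C \right)} = \frac{1}{9} \cdot 0 = 0$)
$V = 1128$
$z{\left(d \right)} = 3 d$ ($z{\left(d \right)} = 0 + d 3 = 0 + 3 d = 3 d$)
$\frac{z{\left(-16 \right)} + 3192}{\left(2288 + 853\right) + V} = \frac{3 \left(-16\right) + 3192}{\left(2288 + 853\right) + 1128} = \frac{-48 + 3192}{3141 + 1128} = \frac{3144}{4269} = 3144 \cdot \frac{1}{4269} = \frac{1048}{1423}$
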